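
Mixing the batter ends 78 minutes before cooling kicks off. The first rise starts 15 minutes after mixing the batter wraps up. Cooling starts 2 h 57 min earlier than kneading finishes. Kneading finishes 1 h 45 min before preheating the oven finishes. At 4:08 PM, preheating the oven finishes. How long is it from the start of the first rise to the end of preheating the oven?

5 hours 45 minutes

Kneading ends at 4:08 PM − 105 min = 2:23 PM.
Cooling starts at 2:23 PM − 177 min = 11:26 AM.
Mixing the batter ends at 11:26 AM − 78 min = 10:08 AM.
The first rise starts at 10:08 AM + 15 min = 10:23 AM.
From 10:23 AM to 4:08 PM is 5 hours 45 minutes.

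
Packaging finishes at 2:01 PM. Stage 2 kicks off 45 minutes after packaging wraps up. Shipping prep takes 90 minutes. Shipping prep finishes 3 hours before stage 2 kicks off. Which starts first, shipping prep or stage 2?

Stage 2 starts at 2:01 PM + 45 min = 2:46 PM.
Shipping prep ends at 2:46 PM − 180 min = 11:46 AM.
Shipping prep starts at 11:46 AM − 90 min = 10:16 AM.
Shipping prep starts at 10:16 AM and stage 2 starts at 2:46 PM, so shipping prep is first.

shipping prep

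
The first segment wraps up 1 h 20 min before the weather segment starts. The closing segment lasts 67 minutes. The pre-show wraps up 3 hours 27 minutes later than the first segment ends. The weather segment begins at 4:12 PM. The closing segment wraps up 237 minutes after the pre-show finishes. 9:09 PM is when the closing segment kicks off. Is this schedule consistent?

Yes

The first segment ends at 4:12 PM − 80 min = 2:52 PM.
The pre-show ends at 2:52 PM + 207 min = 6:19 PM.
The closing segment ends at 6:19 PM + 237 min = 10:16 PM.
The closing segment starts at 10:16 PM − 67 min = 9:09 PM.
That matches the stated 9:09 PM, so the schedule is consistent.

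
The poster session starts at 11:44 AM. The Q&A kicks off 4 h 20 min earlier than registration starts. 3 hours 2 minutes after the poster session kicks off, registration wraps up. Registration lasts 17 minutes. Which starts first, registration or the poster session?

Registration ends at 11:44 AM + 182 min = 2:46 PM.
Registration starts at 2:46 PM − 17 min = 2:29 PM.
Registration starts at 2:29 PM and the poster session starts at 11:44 AM, so the poster session is first.

the poster session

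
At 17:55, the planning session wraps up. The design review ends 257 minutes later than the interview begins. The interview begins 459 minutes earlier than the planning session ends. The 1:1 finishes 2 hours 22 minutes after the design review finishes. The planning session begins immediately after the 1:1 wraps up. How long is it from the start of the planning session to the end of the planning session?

The interview starts at 17:55 − 459 min = 10:16.
The design review ends at 10:16 + 257 min = 14:33.
The 1:1 ends at 14:33 + 142 min = 16:55.
So the planning session starts at 16:55.
From 16:55 to 17:55 is 1 hour.

1 hour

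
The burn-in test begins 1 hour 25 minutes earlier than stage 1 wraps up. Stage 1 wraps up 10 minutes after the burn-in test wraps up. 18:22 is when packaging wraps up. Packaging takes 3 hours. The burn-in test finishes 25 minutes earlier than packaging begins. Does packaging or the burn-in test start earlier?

Packaging starts at 18:22 − 180 min = 15:22.
The burn-in test ends at 15:22 − 25 min = 14:57.
Stage 1 ends at 14:57 + 10 min = 15:07.
The burn-in test starts at 15:07 − 85 min = 13:42.
Packaging starts at 15:22 and the burn-in test starts at 13:42, so the burn-in test is first.

the burn-in test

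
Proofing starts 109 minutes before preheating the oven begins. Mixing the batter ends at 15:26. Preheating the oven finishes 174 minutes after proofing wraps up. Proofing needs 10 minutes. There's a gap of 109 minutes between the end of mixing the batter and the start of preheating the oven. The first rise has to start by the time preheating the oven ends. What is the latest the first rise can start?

18:30

Preheating the oven starts at 15:26 + 109 min = 17:15.
Proofing starts at 17:15 − 109 min = 15:26.
Proofing ends at 15:26 + 10 min = 15:36.
Preheating the oven ends at 15:36 + 174 min = 18:30.
The first rise is bounded by preheating the oven, so the latest it can start is 18:30.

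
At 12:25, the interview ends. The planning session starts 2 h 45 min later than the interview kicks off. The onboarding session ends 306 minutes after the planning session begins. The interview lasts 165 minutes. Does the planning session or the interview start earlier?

The interview starts at 12:25 − 165 min = 09:40.
The planning session starts at 09:40 + 165 min = 12:25.
The planning session starts at 12:25 and the interview starts at 09:40, so the interview is first.

the interview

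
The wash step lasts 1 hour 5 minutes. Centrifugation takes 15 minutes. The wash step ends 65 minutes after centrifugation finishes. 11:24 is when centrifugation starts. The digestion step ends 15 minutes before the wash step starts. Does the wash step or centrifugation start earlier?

centrifugation

Centrifugation ends at 11:24 + 15 min = 11:39.
The wash step ends at 11:39 + 65 min = 12:44.
The wash step starts at 12:44 − 65 min = 11:39.
The wash step starts at 11:39 and centrifugation starts at 11:24, so centrifugation is first.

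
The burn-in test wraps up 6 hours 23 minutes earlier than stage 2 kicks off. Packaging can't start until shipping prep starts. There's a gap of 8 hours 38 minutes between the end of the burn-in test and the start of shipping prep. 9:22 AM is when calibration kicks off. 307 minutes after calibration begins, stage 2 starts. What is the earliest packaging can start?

Stage 2 starts at 9:22 AM + 307 min = 2:29 PM.
The burn-in test ends at 2:29 PM − 383 min = 8:06 AM.
Shipping prep starts at 8:06 AM + 518 min = 4:44 PM.
Packaging is bounded by shipping prep, so the earliest it can start is 4:44 PM.

4:44 PM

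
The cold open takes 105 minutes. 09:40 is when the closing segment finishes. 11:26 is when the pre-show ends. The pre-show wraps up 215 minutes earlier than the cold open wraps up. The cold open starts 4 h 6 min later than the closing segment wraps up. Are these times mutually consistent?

No

The cold open starts at 09:40 + 246 min = 13:46.
The cold open ends at 13:46 + 105 min = 15:31.
The pre-show ends at 15:31 − 215 min = 11:56.
But the pre-show is also said to end at 11:26 — a 30-minute conflict.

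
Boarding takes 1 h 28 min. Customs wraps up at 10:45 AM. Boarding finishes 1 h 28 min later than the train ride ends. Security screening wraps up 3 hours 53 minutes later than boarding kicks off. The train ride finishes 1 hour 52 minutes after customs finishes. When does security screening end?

The train ride ends at 10:45 AM + 112 min = 12:37 PM.
Boarding ends at 12:37 PM + 88 min = 2:05 PM.
Boarding starts at 2:05 PM − 88 min = 12:37 PM.
Security screening ends at 12:37 PM + 233 min = 4:30 PM.

4:30 PM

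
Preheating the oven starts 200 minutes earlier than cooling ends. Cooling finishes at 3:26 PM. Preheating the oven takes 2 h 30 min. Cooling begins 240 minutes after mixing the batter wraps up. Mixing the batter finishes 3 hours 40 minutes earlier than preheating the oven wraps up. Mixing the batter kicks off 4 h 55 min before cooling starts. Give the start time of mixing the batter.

10:01 AM

Preheating the oven starts at 3:26 PM − 200 min = 12:06 PM.
Preheating the oven ends at 12:06 PM + 150 min = 2:36 PM.
Mixing the batter ends at 2:36 PM − 220 min = 10:56 AM.
Cooling starts at 10:56 AM + 240 min = 2:56 PM.
Mixing the batter starts at 2:56 PM − 295 min = 10:01 AM.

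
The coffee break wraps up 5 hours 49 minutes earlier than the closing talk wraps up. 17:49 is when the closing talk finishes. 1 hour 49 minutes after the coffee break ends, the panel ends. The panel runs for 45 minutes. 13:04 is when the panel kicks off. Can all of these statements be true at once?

The coffee break ends at 17:49 − 349 min = 12:00.
The panel ends at 12:00 + 109 min = 13:49.
The panel starts at 13:49 − 45 min = 13:04.
That matches the stated 13:04, so the schedule is consistent.

Yes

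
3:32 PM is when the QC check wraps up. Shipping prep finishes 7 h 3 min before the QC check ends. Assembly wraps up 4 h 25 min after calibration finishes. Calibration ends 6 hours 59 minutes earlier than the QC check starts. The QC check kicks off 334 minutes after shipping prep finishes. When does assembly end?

Shipping prep ends at 3:32 PM − 423 min = 8:29 AM.
The QC check starts at 8:29 AM + 334 min = 2:03 PM.
Calibration ends at 2:03 PM − 419 min = 7:04 AM.
Assembly ends at 7:04 AM + 265 min = 11:29 AM.

11:29 AM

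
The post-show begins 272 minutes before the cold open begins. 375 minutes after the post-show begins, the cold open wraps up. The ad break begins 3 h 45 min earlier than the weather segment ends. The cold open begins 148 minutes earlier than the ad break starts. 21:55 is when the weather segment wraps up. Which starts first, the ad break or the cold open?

The ad break starts at 21:55 − 225 min = 18:10.
The cold open starts at 18:10 − 148 min = 15:42.
The ad break starts at 18:10 and the cold open starts at 15:42, so the cold open is first.

the cold open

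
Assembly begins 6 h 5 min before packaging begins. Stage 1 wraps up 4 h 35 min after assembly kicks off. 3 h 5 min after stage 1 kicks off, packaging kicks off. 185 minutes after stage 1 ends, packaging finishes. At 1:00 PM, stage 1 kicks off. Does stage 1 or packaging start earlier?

stage 1

Packaging starts at 1:00 PM + 185 min = 4:05 PM.
Stage 1 starts at 1:00 PM and packaging starts at 4:05 PM, so stage 1 is first.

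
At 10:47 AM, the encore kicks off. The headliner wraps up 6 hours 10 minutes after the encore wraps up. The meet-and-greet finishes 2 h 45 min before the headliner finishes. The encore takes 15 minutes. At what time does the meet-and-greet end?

The encore ends at 10:47 AM + 15 min = 11:02 AM.
The headliner ends at 11:02 AM + 370 min = 5:12 PM.
The meet-and-greet ends at 5:12 PM − 165 min = 2:27 PM.

2:27 PM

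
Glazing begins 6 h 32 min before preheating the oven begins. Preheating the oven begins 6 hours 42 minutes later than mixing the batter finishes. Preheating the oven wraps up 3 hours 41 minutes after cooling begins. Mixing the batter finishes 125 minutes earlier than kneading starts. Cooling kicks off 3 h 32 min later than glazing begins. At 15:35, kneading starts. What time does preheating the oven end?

20:53

Mixing the batter ends at 15:35 − 125 min = 13:30.
Preheating the oven starts at 13:30 + 402 min = 20:12.
Glazing starts at 20:12 − 392 min = 13:40.
Cooling starts at 13:40 + 212 min = 17:12.
Preheating the oven ends at 17:12 + 221 min = 20:53.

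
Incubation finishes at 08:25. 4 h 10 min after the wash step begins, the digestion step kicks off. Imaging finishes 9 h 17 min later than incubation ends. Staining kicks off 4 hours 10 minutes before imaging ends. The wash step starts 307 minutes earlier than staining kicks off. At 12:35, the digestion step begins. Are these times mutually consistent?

Imaging ends at 08:25 + 557 min = 17:42.
Staining starts at 17:42 − 250 min = 13:32.
The wash step starts at 13:32 − 307 min = 08:25.
The digestion step starts at 08:25 + 250 min = 12:35.
That matches the stated 12:35, so the schedule is consistent.

Yes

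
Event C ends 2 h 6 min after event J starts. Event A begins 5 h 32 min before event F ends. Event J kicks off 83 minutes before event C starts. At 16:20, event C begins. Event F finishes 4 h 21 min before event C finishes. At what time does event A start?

07:10

Event J starts at 16:20 − 83 min = 14:57.
Event C ends at 14:57 + 126 min = 17:03.
Event F ends at 17:03 − 261 min = 12:42.
Event A starts at 12:42 − 332 min = 07:10.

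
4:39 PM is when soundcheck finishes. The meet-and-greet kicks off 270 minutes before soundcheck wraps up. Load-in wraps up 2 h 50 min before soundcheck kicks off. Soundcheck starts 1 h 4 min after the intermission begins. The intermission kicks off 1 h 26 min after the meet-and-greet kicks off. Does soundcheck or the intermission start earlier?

the intermission

The meet-and-greet starts at 4:39 PM − 270 min = 12:09 PM.
The intermission starts at 12:09 PM + 86 min = 1:35 PM.
Soundcheck starts at 1:35 PM + 64 min = 2:39 PM.
Soundcheck starts at 2:39 PM and the intermission starts at 1:35 PM, so the intermission is first.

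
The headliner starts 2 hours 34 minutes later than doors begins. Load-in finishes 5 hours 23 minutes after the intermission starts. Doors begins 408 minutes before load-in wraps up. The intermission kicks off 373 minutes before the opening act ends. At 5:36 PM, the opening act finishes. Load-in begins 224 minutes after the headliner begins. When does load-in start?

The intermission starts at 5:36 PM − 373 min = 11:23 AM.
Load-in ends at 11:23 AM + 323 min = 4:46 PM.
Doors starts at 4:46 PM − 408 min = 9:58 AM.
The headliner starts at 9:58 AM + 154 min = 12:32 PM.
Load-in starts at 12:32 PM + 224 min = 4:16 PM.

4:16 PM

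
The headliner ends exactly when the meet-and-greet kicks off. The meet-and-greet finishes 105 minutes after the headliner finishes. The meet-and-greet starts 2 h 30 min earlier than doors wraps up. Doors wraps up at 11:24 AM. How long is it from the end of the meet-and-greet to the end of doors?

45 minutes

The meet-and-greet starts at 11:24 AM − 150 min = 8:54 AM.
So the headliner ends at 8:54 AM.
The meet-and-greet ends at 8:54 AM + 105 min = 10:39 AM.
From 10:39 AM to 11:24 AM is 45 minutes.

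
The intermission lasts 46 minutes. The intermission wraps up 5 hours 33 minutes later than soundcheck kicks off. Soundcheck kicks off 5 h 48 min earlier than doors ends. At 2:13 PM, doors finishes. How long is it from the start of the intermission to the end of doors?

Soundcheck starts at 2:13 PM − 348 min = 8:25 AM.
The intermission ends at 8:25 AM + 333 min = 1:58 PM.
The intermission starts at 1:58 PM − 46 min = 1:12 PM.
From 1:12 PM to 2:13 PM is 61 minutes.

61 minutes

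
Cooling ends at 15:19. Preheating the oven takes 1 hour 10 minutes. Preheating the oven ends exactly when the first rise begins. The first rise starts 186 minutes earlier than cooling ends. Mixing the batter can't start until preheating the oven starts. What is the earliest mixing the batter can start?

11:03

The first rise starts at 15:19 − 186 min = 12:13.
So preheating the oven ends at 12:13.
Preheating the oven starts at 12:13 − 70 min = 11:03.
Mixing the batter is bounded by preheating the oven, so the earliest it can start is 11:03.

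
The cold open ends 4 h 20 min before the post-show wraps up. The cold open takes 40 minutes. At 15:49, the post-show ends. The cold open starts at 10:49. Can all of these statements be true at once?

The cold open ends at 15:49 − 260 min = 11:29.
The cold open starts at 11:29 − 40 min = 10:49.
That matches the stated 10:49, so the schedule is consistent.

Yes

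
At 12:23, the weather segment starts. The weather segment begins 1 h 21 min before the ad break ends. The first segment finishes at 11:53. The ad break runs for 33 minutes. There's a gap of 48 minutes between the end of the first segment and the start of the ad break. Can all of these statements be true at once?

The ad break starts at 11:53 + 48 min = 12:41.
The ad break ends at 12:41 + 33 min = 13:14.
The weather segment starts at 13:14 − 81 min = 11:53.
But the weather segment is also said to start at 12:23 — a 30-minute conflict.

No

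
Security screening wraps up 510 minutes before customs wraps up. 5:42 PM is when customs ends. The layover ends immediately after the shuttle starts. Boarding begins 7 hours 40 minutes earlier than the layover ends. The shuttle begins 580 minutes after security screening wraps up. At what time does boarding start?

11:12 AM

Security screening ends at 5:42 PM − 510 min = 9:12 AM.
The shuttle starts at 9:12 AM + 580 min = 6:52 PM.
So the layover ends at 6:52 PM.
Boarding starts at 6:52 PM − 460 min = 11:12 AM.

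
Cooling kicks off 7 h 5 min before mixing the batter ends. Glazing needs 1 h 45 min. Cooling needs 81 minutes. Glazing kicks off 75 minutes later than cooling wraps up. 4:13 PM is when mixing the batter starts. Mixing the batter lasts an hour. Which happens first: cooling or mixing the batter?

Mixing the batter ends at 4:13 PM + 60 min = 5:13 PM.
Cooling starts at 5:13 PM − 425 min = 10:08 AM.
Cooling starts at 10:08 AM and mixing the batter starts at 4:13 PM, so cooling is first.

cooling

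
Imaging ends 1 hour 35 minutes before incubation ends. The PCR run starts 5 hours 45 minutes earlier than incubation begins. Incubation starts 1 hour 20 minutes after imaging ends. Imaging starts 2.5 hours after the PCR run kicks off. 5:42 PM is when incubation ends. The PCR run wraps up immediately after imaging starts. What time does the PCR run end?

Imaging ends at 5:42 PM − 95 min = 4:07 PM.
Incubation starts at 4:07 PM + 80 min = 5:27 PM.
The PCR run starts at 5:27 PM − 345 min = 11:42 AM.
Imaging starts at 11:42 AM + 150 min = 2:12 PM.
So the PCR run ends at 2:12 PM.

2:12 PM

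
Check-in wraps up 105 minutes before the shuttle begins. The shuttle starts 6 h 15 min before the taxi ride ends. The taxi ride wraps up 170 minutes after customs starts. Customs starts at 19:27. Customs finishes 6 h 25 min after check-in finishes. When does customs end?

20:42

The taxi ride ends at 19:27 + 170 min = 22:17.
The shuttle starts at 22:17 − 375 min = 16:02.
Check-in ends at 16:02 − 105 min = 14:17.
Customs ends at 14:17 + 385 min = 20:42.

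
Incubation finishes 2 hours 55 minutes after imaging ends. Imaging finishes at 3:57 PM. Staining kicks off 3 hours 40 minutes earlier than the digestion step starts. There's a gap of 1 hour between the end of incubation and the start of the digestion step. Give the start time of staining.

4:12 PM

Incubation ends at 3:57 PM + 175 min = 6:52 PM.
The digestion step starts at 6:52 PM + 60 min = 7:52 PM.
Staining starts at 7:52 PM − 220 min = 4:12 PM.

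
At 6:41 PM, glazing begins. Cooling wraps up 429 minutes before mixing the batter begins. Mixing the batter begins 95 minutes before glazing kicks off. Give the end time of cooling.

9:57 AM

Mixing the batter starts at 6:41 PM − 95 min = 5:06 PM.
Cooling ends at 5:06 PM − 429 min = 9:57 AM.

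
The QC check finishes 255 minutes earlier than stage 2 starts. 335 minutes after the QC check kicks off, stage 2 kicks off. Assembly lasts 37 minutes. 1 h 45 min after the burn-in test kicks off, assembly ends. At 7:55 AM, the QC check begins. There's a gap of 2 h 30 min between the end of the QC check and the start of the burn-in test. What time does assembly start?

Stage 2 starts at 7:55 AM + 335 min = 1:30 PM.
The QC check ends at 1:30 PM − 255 min = 9:15 AM.
The burn-in test starts at 9:15 AM + 150 min = 11:45 AM.
Assembly ends at 11:45 AM + 105 min = 1:30 PM.
Assembly starts at 1:30 PM − 37 min = 12:53 PM.

12:53 PM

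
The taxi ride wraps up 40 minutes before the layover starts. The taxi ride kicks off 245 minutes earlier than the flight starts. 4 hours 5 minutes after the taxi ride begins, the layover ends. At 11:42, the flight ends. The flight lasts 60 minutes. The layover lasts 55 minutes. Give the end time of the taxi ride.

09:07

The flight starts at 11:42 − 60 min = 10:42.
The taxi ride starts at 10:42 − 245 min = 06:37.
The layover ends at 06:37 + 245 min = 10:42.
The layover starts at 10:42 − 55 min = 09:47.
The taxi ride ends at 09:47 − 40 min = 09:07.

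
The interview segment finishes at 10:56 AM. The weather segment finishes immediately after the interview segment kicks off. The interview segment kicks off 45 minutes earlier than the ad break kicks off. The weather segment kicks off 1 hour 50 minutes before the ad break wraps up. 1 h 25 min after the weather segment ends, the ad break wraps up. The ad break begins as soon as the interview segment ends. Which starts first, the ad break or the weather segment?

the weather segment

The ad break starts at 10:56 AM.
The interview segment starts at 10:56 AM − 45 min = 10:11 AM.
So the weather segment ends at 10:11 AM.
The ad break ends at 10:11 AM + 85 min = 11:36 AM.
The weather segment starts at 11:36 AM − 110 min = 9:46 AM.
The ad break starts at 10:56 AM and the weather segment starts at 9:46 AM, so the weather segment is first.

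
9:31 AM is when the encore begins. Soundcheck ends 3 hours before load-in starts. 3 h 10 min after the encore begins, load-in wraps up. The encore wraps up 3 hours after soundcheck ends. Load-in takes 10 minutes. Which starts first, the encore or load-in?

Load-in ends at 9:31 AM + 190 min = 12:41 PM.
Load-in starts at 12:41 PM − 10 min = 12:31 PM.
The encore starts at 9:31 AM and load-in starts at 12:31 PM, so the encore is first.

the encore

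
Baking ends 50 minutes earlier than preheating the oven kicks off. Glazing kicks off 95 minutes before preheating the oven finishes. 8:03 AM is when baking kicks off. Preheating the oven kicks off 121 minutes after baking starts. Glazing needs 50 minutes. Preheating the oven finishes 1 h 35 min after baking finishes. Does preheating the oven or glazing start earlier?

Preheating the oven starts at 8:03 AM + 121 min = 10:04 AM.
Baking ends at 10:04 AM − 50 min = 9:14 AM.
Preheating the oven ends at 9:14 AM + 95 min = 10:49 AM.
Glazing starts at 10:49 AM − 95 min = 9:14 AM.
Preheating the oven starts at 10:04 AM and glazing starts at 9:14 AM, so glazing is first.

glazing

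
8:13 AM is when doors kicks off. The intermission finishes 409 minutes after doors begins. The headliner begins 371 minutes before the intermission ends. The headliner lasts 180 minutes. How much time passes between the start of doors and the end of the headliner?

218 minutes

The intermission ends at 8:13 AM + 409 min = 3:02 PM.
The headliner starts at 3:02 PM − 371 min = 8:51 AM.
The headliner ends at 8:51 AM + 180 min = 11:51 AM.
From 8:13 AM to 11:51 AM is 218 minutes.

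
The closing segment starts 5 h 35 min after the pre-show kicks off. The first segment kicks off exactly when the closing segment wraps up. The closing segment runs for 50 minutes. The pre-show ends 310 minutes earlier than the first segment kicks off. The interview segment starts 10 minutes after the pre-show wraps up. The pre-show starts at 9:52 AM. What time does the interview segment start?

11:17 AM

The closing segment starts at 9:52 AM + 335 min = 3:27 PM.
The closing segment ends at 3:27 PM + 50 min = 4:17 PM.
So the first segment starts at 4:17 PM.
The pre-show ends at 4:17 PM − 310 min = 11:07 AM.
The interview segment starts at 11:07 AM + 10 min = 11:17 AM.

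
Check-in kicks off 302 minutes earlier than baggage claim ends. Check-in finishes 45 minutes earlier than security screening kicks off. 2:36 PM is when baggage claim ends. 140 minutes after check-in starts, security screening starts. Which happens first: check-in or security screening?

check-in

Check-in starts at 2:36 PM − 302 min = 9:34 AM.
Security screening starts at 9:34 AM + 140 min = 11:54 AM.
Check-in starts at 9:34 AM and security screening starts at 11:54 AM, so check-in is first.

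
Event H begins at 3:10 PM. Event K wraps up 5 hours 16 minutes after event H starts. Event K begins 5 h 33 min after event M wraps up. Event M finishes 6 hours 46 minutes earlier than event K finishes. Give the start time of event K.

7:13 PM

Event K ends at 3:10 PM + 316 min = 8:26 PM.
Event M ends at 8:26 PM − 406 min = 1:40 PM.
Event K starts at 1:40 PM + 333 min = 7:13 PM.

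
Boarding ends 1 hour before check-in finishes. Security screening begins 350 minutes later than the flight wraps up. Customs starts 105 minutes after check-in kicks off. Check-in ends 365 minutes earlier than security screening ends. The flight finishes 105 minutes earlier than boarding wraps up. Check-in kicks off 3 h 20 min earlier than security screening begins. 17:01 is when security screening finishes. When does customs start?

12:26

Check-in ends at 17:01 − 365 min = 10:56.
Boarding ends at 10:56 − 60 min = 09:56.
The flight ends at 09:56 − 105 min = 08:11.
Security screening starts at 08:11 + 350 min = 14:01.
Check-in starts at 14:01 − 200 min = 10:41.
Customs starts at 10:41 + 105 min = 12:26.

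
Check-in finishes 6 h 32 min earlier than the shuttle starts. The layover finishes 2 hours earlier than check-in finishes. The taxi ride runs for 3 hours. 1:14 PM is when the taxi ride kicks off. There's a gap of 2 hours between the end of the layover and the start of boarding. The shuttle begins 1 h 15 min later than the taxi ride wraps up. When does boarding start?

10:57 AM

The taxi ride ends at 1:14 PM + 180 min = 4:14 PM.
The shuttle starts at 4:14 PM + 75 min = 5:29 PM.
Check-in ends at 5:29 PM − 392 min = 10:57 AM.
The layover ends at 10:57 AM − 120 min = 8:57 AM.
Boarding starts at 8:57 AM + 120 min = 10:57 AM.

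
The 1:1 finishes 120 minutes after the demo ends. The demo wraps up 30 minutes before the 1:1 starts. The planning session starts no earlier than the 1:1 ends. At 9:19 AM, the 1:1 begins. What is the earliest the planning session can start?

The demo ends at 9:19 AM − 30 min = 8:49 AM.
The 1:1 ends at 8:49 AM + 120 min = 10:49 AM.
The planning session is bounded by the 1:1, so the earliest it can start is 10:49 AM.

10:49 AM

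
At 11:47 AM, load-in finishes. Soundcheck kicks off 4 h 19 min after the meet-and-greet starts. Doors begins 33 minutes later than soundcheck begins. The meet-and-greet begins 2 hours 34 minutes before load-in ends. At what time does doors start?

2:05 PM

The meet-and-greet starts at 11:47 AM − 154 min = 9:13 AM.
Soundcheck starts at 9:13 AM + 259 min = 1:32 PM.
Doors starts at 1:32 PM + 33 min = 2:05 PM.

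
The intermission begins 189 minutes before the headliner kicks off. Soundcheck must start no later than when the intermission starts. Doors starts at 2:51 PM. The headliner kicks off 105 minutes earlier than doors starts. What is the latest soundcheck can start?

9:57 AM

The headliner starts at 2:51 PM − 105 min = 1:06 PM.
The intermission starts at 1:06 PM − 189 min = 9:57 AM.
Soundcheck is bounded by the intermission, so the latest it can start is 9:57 AM.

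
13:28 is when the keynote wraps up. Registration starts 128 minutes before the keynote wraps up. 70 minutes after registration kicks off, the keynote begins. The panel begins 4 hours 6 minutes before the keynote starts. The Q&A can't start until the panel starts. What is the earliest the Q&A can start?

Registration starts at 13:28 − 128 min = 11:20.
The keynote starts at 11:20 + 70 min = 12:30.
The panel starts at 12:30 − 246 min = 08:24.
The Q&A is bounded by the panel, so the earliest it can start is 08:24.

08:24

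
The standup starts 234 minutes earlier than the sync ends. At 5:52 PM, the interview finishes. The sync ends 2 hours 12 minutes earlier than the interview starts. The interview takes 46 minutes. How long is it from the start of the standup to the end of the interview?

412 minutes

The interview starts at 5:52 PM − 46 min = 5:06 PM.
The sync ends at 5:06 PM − 132 min = 2:54 PM.
The standup starts at 2:54 PM − 234 min = 11:00 AM.
From 11:00 AM to 5:52 PM is 412 minutes.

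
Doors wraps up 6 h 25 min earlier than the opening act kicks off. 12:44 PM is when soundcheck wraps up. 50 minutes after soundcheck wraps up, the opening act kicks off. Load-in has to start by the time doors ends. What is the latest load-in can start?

The opening act starts at 12:44 PM + 50 min = 1:34 PM.
Doors ends at 1:34 PM − 385 min = 7:09 AM.
Load-in is bounded by doors, so the latest it can start is 7:09 AM.

7:09 AM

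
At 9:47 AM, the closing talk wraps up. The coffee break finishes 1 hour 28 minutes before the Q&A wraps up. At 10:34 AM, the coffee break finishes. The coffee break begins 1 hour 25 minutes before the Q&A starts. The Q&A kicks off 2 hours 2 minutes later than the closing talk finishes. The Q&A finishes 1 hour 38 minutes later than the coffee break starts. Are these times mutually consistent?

Yes

The Q&A starts at 9:47 AM + 122 min = 11:49 AM.
The coffee break starts at 11:49 AM − 85 min = 10:24 AM.
The Q&A ends at 10:24 AM + 98 min = 12:02 PM.
The coffee break ends at 12:02 PM − 88 min = 10:34 AM.
That matches the stated 10:34 AM, so the schedule is consistent.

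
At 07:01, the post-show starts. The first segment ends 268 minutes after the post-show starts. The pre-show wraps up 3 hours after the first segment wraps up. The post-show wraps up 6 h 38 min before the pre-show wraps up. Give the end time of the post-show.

07:51

The first segment ends at 07:01 + 268 min = 11:29.
The pre-show ends at 11:29 + 180 min = 14:29.
The post-show ends at 14:29 − 398 min = 07:51.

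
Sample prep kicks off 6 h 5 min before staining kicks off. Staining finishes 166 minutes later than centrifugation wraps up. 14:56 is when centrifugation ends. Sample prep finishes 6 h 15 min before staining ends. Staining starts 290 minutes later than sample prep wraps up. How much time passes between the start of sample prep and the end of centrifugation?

Staining ends at 14:56 + 166 min = 17:42.
Sample prep ends at 17:42 − 375 min = 11:27.
Staining starts at 11:27 + 290 min = 16:17.
Sample prep starts at 16:17 − 365 min = 10:12.
From 10:12 to 14:56 is 4 h 44 min.

4 h 44 min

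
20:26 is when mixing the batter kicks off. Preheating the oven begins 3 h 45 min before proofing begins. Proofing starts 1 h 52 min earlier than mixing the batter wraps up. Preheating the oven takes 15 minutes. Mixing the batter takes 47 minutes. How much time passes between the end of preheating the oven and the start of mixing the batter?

275 minutes

Mixing the batter ends at 20:26 + 47 min = 21:13.
Proofing starts at 21:13 − 112 min = 19:21.
Preheating the oven starts at 19:21 − 225 min = 15:36.
Preheating the oven ends at 15:36 + 15 min = 15:51.
From 15:51 to 20:26 is 275 minutes.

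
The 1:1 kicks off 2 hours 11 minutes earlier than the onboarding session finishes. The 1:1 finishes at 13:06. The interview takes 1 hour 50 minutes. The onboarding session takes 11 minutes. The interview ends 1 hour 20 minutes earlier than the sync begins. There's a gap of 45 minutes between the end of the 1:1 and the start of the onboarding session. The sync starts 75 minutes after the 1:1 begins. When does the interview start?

The onboarding session starts at 13:06 + 45 min = 13:51.
The onboarding session ends at 13:51 + 11 min = 14:02.
The 1:1 starts at 14:02 − 131 min = 11:51.
The sync starts at 11:51 + 75 min = 13:06.
The interview ends at 13:06 − 80 min = 11:46.
The interview starts at 11:46 − 110 min = 09:56.

09:56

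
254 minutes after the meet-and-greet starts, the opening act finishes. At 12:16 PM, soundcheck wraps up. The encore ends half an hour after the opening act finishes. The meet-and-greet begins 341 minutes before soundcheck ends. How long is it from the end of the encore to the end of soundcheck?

The meet-and-greet starts at 12:16 PM − 341 min = 6:35 AM.
The opening act ends at 6:35 AM + 254 min = 10:49 AM.
The encore ends at 10:49 AM + 30 min = 11:19 AM.
From 11:19 AM to 12:16 PM is 57 minutes.

57 minutes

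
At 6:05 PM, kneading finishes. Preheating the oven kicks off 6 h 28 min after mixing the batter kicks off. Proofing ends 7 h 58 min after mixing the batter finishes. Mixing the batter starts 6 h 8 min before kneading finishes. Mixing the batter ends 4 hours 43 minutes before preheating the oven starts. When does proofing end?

Mixing the batter starts at 6:05 PM − 368 min = 11:57 AM.
Preheating the oven starts at 11:57 AM + 388 min = 6:25 PM.
Mixing the batter ends at 6:25 PM − 283 min = 1:42 PM.
Proofing ends at 1:42 PM + 478 min = 9:40 PM.

9:40 PM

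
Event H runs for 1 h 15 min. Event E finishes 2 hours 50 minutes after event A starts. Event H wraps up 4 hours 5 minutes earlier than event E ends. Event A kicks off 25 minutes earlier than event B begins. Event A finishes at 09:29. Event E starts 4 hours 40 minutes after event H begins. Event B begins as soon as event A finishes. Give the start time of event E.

11:14

Event B starts at 09:29.
Event A starts at 09:29 − 25 min = 09:04.
Event E ends at 09:04 + 170 min = 11:54.
Event H ends at 11:54 − 245 min = 07:49.
Event H starts at 07:49 − 75 min = 06:34.
Event E starts at 06:34 + 280 min = 11:14.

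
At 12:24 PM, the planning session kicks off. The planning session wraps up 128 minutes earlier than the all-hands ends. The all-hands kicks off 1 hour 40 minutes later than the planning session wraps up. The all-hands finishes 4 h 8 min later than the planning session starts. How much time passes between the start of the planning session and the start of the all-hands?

The all-hands ends at 12:24 PM + 248 min = 4:32 PM.
The planning session ends at 4:32 PM − 128 min = 2:24 PM.
The all-hands starts at 2:24 PM + 100 min = 4:04 PM.
From 12:24 PM to 4:04 PM is 220 minutes.

220 minutes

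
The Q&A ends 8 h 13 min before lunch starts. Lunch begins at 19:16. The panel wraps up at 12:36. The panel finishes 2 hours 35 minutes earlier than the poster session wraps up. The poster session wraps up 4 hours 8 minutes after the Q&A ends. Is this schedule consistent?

The Q&A ends at 19:16 − 493 min = 11:03.
The poster session ends at 11:03 + 248 min = 15:11.
The panel ends at 15:11 − 155 min = 12:36.
That matches the stated 12:36, so the schedule is consistent.

Yes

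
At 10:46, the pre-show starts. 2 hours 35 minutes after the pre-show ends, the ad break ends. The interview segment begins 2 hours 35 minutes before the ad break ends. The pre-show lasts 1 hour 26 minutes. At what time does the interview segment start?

12:12

The pre-show ends at 10:46 + 86 min = 12:12.
The ad break ends at 12:12 + 155 min = 14:47.
The interview segment starts at 14:47 − 155 min = 12:12.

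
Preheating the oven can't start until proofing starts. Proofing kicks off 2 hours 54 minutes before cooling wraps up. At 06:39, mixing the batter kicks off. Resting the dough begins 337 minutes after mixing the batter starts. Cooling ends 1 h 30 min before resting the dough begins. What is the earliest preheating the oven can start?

Resting the dough starts at 06:39 + 337 min = 12:16.
Cooling ends at 12:16 − 90 min = 10:46.
Proofing starts at 10:46 − 174 min = 07:52.
Preheating the oven is bounded by proofing, so the earliest it can start is 07:52.

07:52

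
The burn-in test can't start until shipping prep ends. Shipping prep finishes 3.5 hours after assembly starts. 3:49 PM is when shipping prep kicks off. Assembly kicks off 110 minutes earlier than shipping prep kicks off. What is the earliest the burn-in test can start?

5:29 PM

Assembly starts at 3:49 PM − 110 min = 1:59 PM.
Shipping prep ends at 1:59 PM + 210 min = 5:29 PM.
The burn-in test is bounded by shipping prep, so the earliest it can start is 5:29 PM.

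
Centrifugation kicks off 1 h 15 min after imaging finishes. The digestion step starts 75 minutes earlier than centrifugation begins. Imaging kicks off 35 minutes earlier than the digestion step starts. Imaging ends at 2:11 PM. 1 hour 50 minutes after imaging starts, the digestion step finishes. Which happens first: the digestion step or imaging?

imaging

Centrifugation starts at 2:11 PM + 75 min = 3:26 PM.
The digestion step starts at 3:26 PM − 75 min = 2:11 PM.
Imaging starts at 2:11 PM − 35 min = 1:36 PM.
The digestion step starts at 2:11 PM and imaging starts at 1:36 PM, so imaging is first.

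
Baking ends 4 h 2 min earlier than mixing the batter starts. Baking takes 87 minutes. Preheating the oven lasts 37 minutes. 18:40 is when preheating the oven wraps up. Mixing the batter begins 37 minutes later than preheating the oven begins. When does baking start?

Preheating the oven starts at 18:40 − 37 min = 18:03.
Mixing the batter starts at 18:03 + 37 min = 18:40.
Baking ends at 18:40 − 242 min = 14:38.
Baking starts at 14:38 − 87 min = 13:11.

13:11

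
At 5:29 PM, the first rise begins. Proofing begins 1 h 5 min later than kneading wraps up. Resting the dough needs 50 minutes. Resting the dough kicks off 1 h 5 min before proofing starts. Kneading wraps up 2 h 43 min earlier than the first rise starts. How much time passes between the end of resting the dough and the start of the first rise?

1 hour 53 minutes

Kneading ends at 5:29 PM − 163 min = 2:46 PM.
Proofing starts at 2:46 PM + 65 min = 3:51 PM.
Resting the dough starts at 3:51 PM − 65 min = 2:46 PM.
Resting the dough ends at 2:46 PM + 50 min = 3:36 PM.
From 3:36 PM to 5:29 PM is 1 hour 53 minutes.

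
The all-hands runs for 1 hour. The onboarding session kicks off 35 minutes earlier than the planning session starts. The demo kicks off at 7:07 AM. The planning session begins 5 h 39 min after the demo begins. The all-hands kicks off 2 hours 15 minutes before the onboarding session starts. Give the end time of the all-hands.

10:56 AM

The planning session starts at 7:07 AM + 339 min = 12:46 PM.
The onboarding session starts at 12:46 PM − 35 min = 12:11 PM.
The all-hands starts at 12:11 PM − 135 min = 9:56 AM.
The all-hands ends at 9:56 AM + 60 min = 10:56 AM.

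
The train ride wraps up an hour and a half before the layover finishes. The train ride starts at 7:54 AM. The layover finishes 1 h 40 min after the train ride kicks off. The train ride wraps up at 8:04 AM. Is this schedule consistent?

Yes

The layover ends at 7:54 AM + 100 min = 9:34 AM.
The train ride ends at 9:34 AM − 90 min = 8:04 AM.
That matches the stated 8:04 AM, so the schedule is consistent.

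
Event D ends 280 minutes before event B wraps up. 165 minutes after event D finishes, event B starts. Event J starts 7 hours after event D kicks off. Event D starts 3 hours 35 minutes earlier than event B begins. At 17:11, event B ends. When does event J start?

Event D ends at 17:11 − 280 min = 12:31.
Event B starts at 12:31 + 165 min = 15:16.
Event D starts at 15:16 − 215 min = 11:41.
Event J starts at 11:41 + 420 min = 18:41.

18:41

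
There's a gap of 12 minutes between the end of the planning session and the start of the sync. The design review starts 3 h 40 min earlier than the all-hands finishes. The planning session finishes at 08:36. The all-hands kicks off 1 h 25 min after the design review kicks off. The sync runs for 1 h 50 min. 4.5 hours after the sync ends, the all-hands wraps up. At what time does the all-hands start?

12:53

The sync starts at 08:36 + 12 min = 08:48.
The sync ends at 08:48 + 110 min = 10:38.
The all-hands ends at 10:38 + 270 min = 15:08.
The design review starts at 15:08 − 220 min = 11:28.
The all-hands starts at 11:28 + 85 min = 12:53.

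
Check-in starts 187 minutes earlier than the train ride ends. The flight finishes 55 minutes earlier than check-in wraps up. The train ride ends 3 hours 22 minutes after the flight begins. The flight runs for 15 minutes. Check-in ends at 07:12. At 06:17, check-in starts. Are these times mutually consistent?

Yes

The flight ends at 07:12 − 55 min = 06:17.
The flight starts at 06:17 − 15 min = 06:02.
The train ride ends at 06:02 + 202 min = 09:24.
Check-in starts at 09:24 − 187 min = 06:17.
That matches the stated 06:17, so the schedule is consistent.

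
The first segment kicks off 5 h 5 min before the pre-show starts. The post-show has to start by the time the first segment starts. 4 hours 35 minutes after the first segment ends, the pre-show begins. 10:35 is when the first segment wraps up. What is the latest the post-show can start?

10:05

The pre-show starts at 10:35 + 275 min = 15:10.
The first segment starts at 15:10 − 305 min = 10:05.
The post-show is bounded by the first segment, so the latest it can start is 10:05.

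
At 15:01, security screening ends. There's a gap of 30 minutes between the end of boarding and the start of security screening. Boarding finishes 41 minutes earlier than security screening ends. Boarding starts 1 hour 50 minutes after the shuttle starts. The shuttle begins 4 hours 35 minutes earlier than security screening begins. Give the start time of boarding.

Boarding ends at 15:01 − 41 min = 14:20.
Security screening starts at 14:20 + 30 min = 14:50.
The shuttle starts at 14:50 − 275 min = 10:15.
Boarding starts at 10:15 + 110 min = 12:05.

12:05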